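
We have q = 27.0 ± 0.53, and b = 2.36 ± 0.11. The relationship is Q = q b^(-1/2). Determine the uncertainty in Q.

0.536

Relative error in a monomial: (δQ/Q)² = Σ (nᵢ · δxᵢ/xᵢ)².
  (1·δq/q)² = (1×0.0196)² = 0.000385;  (−½·δb/b)² = (-0.5×0.0466)² = 0.000543
δQ/Q = √(0.000928) = 0.0305
Q = 17.6, so δQ = 0.0305 × 17.6 = 0.536.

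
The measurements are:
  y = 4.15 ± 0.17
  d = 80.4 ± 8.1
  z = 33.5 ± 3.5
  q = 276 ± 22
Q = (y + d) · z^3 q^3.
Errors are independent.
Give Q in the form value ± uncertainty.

Let u = y + d = 84.6. δu = √(δy² + δd²) = √(0.0289 + 65.6) = 8.10, so δu/u = 0.0958.
Q is then a monomial in u, z, q:
δQ/Q = √((δu/u)² + (3·δz/z)² + (3·δq/q)²) = √(0.00918 + 0.0982 + 0.0572) = 0.406
Q = 6.68e+13, so δQ = 0.406 × 6.68e+13 = 2.71e+13.

(6.68 ± 2.71) × 10^13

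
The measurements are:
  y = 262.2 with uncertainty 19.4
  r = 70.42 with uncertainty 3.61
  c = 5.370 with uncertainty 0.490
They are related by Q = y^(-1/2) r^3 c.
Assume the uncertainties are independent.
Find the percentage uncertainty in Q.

18.3%

Q is a product of powers, so relative uncertainties combine in quadrature:
  (−½·δy/y)² = (-0.5×0.0740)² = 0.00137;  (3·δr/r)² = (3×0.0513)² = 0.0237;  (1·δc/c)² = (1×0.0912)² = 0.00833
δQ/Q = √(0.0333) = 0.183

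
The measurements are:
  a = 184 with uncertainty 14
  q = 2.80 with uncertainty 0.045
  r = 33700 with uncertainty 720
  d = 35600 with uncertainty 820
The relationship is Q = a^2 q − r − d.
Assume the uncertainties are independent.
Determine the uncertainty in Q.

14500

Let p = a^2·q = 94800. δp/p = √((2·δa/a)² + (1·δq/q)²) = √(0.0232 + 0.000258) = 0.153, so δp = 14500.
Q = p − r − d: δQ = √(δp² + δr² + δd²) = √(2.1e+08 + 5.18e+05 + 6.72e+05) = 14500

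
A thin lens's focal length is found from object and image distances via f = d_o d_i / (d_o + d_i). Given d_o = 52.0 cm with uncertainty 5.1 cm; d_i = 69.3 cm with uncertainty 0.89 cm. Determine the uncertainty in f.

1.67 cm

∂f/∂d_o = (d_i/(d_o+d_i))² = 0.326;  ∂f/∂d_i = (d_o/(d_o+d_i))² = 0.184
δf = √((∂f/∂d_o · δd_o)² + (∂f/∂d_i · δd_i)²) = √(2.77 + 0.0268) = 1.67 cm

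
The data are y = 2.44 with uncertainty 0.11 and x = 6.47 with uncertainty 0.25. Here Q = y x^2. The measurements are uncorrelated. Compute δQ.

9.14

Relative error in a monomial: (δQ/Q)² = Σ (nᵢ · δxᵢ/xᵢ)².
  (1·δy/y)² = (1×0.0451)² = 0.00203;  (2·δx/x)² = (2×0.0386)² = 0.00597
δQ/Q = √(0.00800) = 0.0895
Q = 102, so δQ = 0.0895 × 102 = 9.14.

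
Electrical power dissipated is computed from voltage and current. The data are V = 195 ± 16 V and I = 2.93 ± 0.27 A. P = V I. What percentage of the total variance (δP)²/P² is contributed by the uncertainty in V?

44.2%

(δP/P)² = (1·δV/V)² + (1·δI/I)²
  V term: (1×0.0821)² = 0.00673
  I term: (1×0.0922)² = 0.00849
Total = 0.0152. Share from V = 0.00673/0.0152 = 0.442.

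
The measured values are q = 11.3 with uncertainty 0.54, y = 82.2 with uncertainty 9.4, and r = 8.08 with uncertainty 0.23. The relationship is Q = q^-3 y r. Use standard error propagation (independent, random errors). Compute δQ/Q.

0.186

Since Q is a product/quotient, work with relative uncertainties:
  (-3·δq/q)² = (-3×0.0478)² = 0.0206;  (1·δy/y)² = (1×0.114)² = 0.0131;  (1·δr/r)² = (1×0.0285)² = 0.000810
δQ/Q = √(0.0344) = 0.186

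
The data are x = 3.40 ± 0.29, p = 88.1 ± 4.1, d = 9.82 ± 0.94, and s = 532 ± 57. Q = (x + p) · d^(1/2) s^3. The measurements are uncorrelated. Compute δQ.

1.42e+10

Let u = x + p = 91.5. δu = √(δx² + δp²) = √(0.0841 + 16.8) = 4.11, so δu/u = 0.0449.
Q is then a monomial in u, d, s:
δQ/Q = √((δu/u)² + (½·δd/d)² + (3·δs/s)²) = √(0.00202 + 0.00229 + 0.103) = 0.328
Q = 4.32e+10, so δQ = 0.328 × 4.32e+10 = 1.42e+10.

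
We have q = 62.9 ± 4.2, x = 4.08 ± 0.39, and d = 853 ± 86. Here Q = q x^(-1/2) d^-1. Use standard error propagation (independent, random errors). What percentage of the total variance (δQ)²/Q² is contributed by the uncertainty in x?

(δQ/Q)² = (1·δq/q)² + (−½·δx/x)² + (-1·δd/d)²
  q term: (1×0.0668)² = 0.00446
  x term: (-0.5×0.0956)² = 0.00228
  d term: (-1×0.101)² = 0.0102
Total = 0.0169. Share from x = 0.00228/0.0169 = 0.135.

13.5%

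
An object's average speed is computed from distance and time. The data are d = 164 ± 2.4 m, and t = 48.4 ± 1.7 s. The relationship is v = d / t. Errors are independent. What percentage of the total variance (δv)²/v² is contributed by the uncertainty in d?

14.8%

(δv/v)² = (1·δd/d)² + (-1·δt/t)²
  d term: (1×0.0146)² = 0.000214
  t term: (-1×0.0351)² = 0.00123
Total = 0.00145. Share from d = 0.000214/0.00145 = 0.148.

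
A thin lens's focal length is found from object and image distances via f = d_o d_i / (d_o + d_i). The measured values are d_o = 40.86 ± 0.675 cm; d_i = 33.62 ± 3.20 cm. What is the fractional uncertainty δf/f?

0.0527

∂f/∂d_o = (d_i/(d_o+d_i))² = 0.204;  ∂f/∂d_i = (d_o/(d_o+d_i))² = 0.301
δf = √((∂f/∂d_o · δd_o)² + (∂f/∂d_i · δd_i)²) = √(0.0189 + 0.928) = 0.973 cm
f = 18.44 cm, so δf/f = 0.973/18.44 = 0.0527.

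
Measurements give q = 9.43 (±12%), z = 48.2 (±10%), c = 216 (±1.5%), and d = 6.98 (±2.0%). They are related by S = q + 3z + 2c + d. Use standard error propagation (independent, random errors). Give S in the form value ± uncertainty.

593 ± 15.9

For a sum/difference, combine absolute errors in quadrature:
  (δq)² = 1.28;  (3·δz)² = 209;  (2·δc)² = 42.0;  (δd)² = 0.0195
δS = √(252) = 15.9
S = 593.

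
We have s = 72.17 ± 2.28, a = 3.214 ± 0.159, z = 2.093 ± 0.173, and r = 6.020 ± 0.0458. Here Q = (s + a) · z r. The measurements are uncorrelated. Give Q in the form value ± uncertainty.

949.8 ± 83.9

Let u = s + a = 75.38. δu = √(δs² + δa²) = √(5.20 + 0.0253) = 2.29, so δu/u = 0.0303.
Q is then a monomial in u, z, r:
δQ/Q = √((δu/u)² + (1·δz/z)² + (1·δr/r)²) = √(0.000919 + 0.00683 + 5.79e-05) = 0.0884
Q = 949.8, so δQ = 0.0884 × 949.8 = 83.9.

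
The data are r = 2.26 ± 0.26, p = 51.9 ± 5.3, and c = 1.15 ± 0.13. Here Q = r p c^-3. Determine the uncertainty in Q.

Relative error in a monomial: (δQ/Q)² = Σ (nᵢ · δxᵢ/xᵢ)².
  (1·δr/r)² = (1×0.115)² = 0.0132;  (1·δp/p)² = (1×0.102)² = 0.0104;  (-3·δc/c)² = (-3×0.113)² = 0.115
δQ/Q = √(0.139) = 0.372
Q = 77.1, so δQ = 0.372 × 77.1 = 28.7.

28.7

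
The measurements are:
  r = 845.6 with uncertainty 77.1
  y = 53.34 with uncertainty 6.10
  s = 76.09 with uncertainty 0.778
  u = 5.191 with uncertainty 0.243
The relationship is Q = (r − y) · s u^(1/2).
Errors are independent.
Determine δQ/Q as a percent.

10.1%

Let w = r − y = 792.3. δw = √(δr² + δy²) = √(5940 + 37.2) = 77.3, so δw/w = 0.0976.
Q is then a monomial in w, s, u:
δQ/Q = √((δw/w)² + (1·δs/s)² + (½·δu/u)²) = √(0.00953 + 0.000105 + 0.000548) = 0.101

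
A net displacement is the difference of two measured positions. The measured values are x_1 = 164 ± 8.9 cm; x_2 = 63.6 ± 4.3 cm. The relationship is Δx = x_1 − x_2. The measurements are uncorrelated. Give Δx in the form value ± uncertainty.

Δx is a linear combination, so absolute uncertainties add in quadrature:
  (δx_1)² = 79.2;  (δx_2)² = 18.5
δΔx = √(97.7) = 9.88 cm
Δx = 100 cm.

100 ± 9.88 cm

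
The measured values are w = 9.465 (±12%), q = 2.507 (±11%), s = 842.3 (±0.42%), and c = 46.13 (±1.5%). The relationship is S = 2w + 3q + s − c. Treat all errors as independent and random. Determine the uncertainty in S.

Each term contributes (cᵢ δxᵢ)² to (δS)²:
  (2·δw)² = 5.16;  (3·δq)² = 0.684;  (δs)² = 12.5;  (δc)² = 0.479
δS = √(18.8) = 4.34

4.34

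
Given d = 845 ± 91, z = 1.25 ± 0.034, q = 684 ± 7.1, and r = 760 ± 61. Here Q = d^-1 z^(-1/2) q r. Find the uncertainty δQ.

Q is a product of powers, so relative uncertainties combine in quadrature:
  (-1·δd/d)² = (-1×0.108)² = 0.0116;  (−½·δz/z)² = (-0.5×0.0272)² = 0.000185;  (1·δq/q)² = (1×0.0104)² = 0.000108;  (1·δr/r)² = (1×0.0803)² = 0.00644
δQ/Q = √(0.0183) = 0.135
Q = 550, so δQ = 0.135 × 550 = 74.5.

74.5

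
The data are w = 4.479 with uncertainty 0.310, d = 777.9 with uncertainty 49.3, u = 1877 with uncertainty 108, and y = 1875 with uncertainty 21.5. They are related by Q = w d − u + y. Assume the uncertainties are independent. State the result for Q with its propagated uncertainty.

Let p = w·d = 3484. δp/p = √((1·δw/w)² + (1·δd/d)²) = √(0.00479 + 0.00402) = 0.0938, so δp = 327.
Q = p − u + y: δQ = √(δp² + δu² + δy²) = √(1.07e+05 + 11700 + 462) = 345
Q = 3482.

3482 ± 345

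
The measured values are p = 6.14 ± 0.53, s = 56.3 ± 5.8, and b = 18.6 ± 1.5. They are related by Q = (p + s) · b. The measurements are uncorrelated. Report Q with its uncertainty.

1160 ± 143

Let u = p + s = 62.4. δu = √(δp² + δs²) = √(0.281 + 33.6) = 5.82, so δu/u = 0.0933.
Q is then a monomial in u, b:
δQ/Q = √((δu/u)² + (1·δb/b)²) = √(0.00870 + 0.00650) = 0.123
Q = 1160, so δQ = 0.123 × 1160 = 143.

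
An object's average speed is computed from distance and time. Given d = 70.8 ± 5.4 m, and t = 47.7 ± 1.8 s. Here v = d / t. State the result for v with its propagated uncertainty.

Each factor contributes (exponent × relative error)² to (δv/v)²:
  (1·δd/d)² = (1×0.0763)² = 0.00582;  (-1·δt/t)² = (-1×0.0377)² = 0.00142
δv/v = √(0.00724) = 0.0851
v = 1.48 m/s, so δv = 0.0851 × 1.48 = 0.126 m/s.

1.48 ± 0.126 m/s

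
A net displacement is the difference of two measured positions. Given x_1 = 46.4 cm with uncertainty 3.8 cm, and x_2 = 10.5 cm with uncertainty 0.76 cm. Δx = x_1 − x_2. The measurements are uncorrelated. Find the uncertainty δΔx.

3.88 cm

Each term contributes (cᵢ δxᵢ)² to (δΔx)²:
  (δx_1)² = 14.4;  (δx_2)² = 0.578
δΔx = √(15.0) = 3.88 cm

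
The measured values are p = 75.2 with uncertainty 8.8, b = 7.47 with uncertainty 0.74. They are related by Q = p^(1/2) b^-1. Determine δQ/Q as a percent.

Relative error in a monomial: (δQ/Q)² = Σ (nᵢ · δxᵢ/xᵢ)².
  (½·δp/p)² = (0.5×0.117)² = 0.00342;  (-1·δb/b)² = (-1×0.0991)² = 0.00981
δQ/Q = √(0.0132) = 0.115

11.5%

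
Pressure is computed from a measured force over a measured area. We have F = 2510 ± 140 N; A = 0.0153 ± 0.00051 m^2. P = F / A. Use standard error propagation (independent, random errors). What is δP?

10700 Pa

Relative error in a monomial: (δP/P)² = Σ (nᵢ · δxᵢ/xᵢ)².
  (1·δF/F)² = (1×0.0558)² = 0.00311;  (-1·δA/A)² = (-1×0.0333)² = 0.00111
δP/P = √(0.00422) = 0.0650
P = 1.64e+05 Pa, so δP = 0.0650 × 1.64e+05 = 10700 Pa.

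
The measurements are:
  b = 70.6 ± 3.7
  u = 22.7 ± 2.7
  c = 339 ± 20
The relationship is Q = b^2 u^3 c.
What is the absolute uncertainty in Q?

For a monomial Q ∝ b^2, u^3, c, fractional errors add in quadrature:
  (2·δb/b)² = (2×0.0524)² = 0.0110;  (3·δu/u)² = (3×0.119)² = 0.127;  (1·δc/c)² = (1×0.0590)² = 0.00348
δQ/Q = √(0.142) = 0.377
Q = 1.98e+10, so δQ = 0.377 × 1.98e+10 = 7.44e+09.

7.44e+09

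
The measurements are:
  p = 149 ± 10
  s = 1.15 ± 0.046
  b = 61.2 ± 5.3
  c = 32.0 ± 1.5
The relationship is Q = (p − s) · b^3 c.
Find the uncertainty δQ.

2.96e+08

Let u = p − s = 148. δu = √(δp² + δs²) = √(100 + 0.00212) = 10.0, so δu/u = 0.0676.
Q is then a monomial in u, b, c:
δQ/Q = √((δu/u)² + (3·δb/b)² + (1·δc/c)²) = √(0.00457 + 0.0675 + 0.00220) = 0.273
Q = 1.08e+09, so δQ = 0.273 × 1.08e+09 = 2.96e+08.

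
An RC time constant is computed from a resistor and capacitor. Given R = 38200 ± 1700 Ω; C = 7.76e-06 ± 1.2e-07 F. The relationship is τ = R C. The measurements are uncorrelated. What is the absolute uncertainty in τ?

0.0140 s

Since τ is a product/quotient, work with relative uncertainties:
  (1·δR/R)² = (1×0.0445)² = 0.00198;  (1·δC/C)² = (1×0.0155)² = 0.000239
δτ/τ = √(0.00222) = 0.0471
τ = 0.296 s, so δτ = 0.0471 × 0.296 = 0.0140 s.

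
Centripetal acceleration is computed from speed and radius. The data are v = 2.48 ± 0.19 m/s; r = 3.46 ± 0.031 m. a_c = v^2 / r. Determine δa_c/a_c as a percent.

Each factor contributes (exponent × relative error)² to (δa_c/a_c)²:
  (2·δv/v)² = (2×0.0766)² = 0.0235;  (-1·δr/r)² = (-1×0.00896)² = 8.03e-05
δa_c/a_c = √(0.0236) = 0.153

15.3%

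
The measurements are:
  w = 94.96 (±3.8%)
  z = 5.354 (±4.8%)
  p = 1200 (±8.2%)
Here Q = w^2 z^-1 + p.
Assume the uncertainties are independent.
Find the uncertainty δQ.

181

Let h = w^2·z^-1 = 1684. δh/h = √((2·δw/w)² + (-1·δz/z)²) = √(0.00578 + 0.00230) = 0.0899, so δh = 151.
Q = h + p: δQ = √(δh² + δp²) = √(22900 + 9680) = 181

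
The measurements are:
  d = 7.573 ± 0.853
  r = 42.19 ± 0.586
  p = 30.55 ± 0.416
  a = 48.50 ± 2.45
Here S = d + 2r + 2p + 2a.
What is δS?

5.18

S is a linear combination, so absolute uncertainties add in quadrature:
  (δd)² = 0.728;  (2·δr)² = 1.37;  (2·δp)² = 0.692;  (2·δa)² = 24.0
δS = √(26.8) = 5.18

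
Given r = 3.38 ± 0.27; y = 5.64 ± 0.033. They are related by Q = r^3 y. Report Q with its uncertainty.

For a monomial Q ∝ r^3, y, fractional errors add in quadrature:
  (3·δr/r)² = (3×0.0799)² = 0.0574;  (1·δy/y)² = (1×0.00585)² = 3.42e-05
δQ/Q = √(0.0575) = 0.240
Q = 218, so δQ = 0.240 × 218 = 52.2.

218 ± 52.2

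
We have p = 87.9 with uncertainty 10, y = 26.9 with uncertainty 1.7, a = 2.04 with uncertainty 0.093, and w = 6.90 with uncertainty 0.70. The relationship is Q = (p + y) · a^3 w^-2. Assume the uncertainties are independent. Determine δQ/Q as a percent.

26.0%

Let u = p + y = 115. δu = √(δp² + δy²) = √(100 + 2.89) = 10.1, so δu/u = 0.0884.
Q is then a monomial in u, a, w:
δQ/Q = √((δu/u)² + (3·δa/a)² + (-2·δw/w)²) = √(0.00781 + 0.0187 + 0.0412) = 0.260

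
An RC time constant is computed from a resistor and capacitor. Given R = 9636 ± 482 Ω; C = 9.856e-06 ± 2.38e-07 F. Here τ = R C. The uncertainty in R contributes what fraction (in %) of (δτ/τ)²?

81.1%

(δτ/τ)² = (1·δR/R)² + (1·δC/C)²
  R term: (1×0.0500)² = 0.00250
  C term: (1×0.0241)² = 0.000583
Total = 0.00309. Share from R = 0.00250/0.00309 = 0.811.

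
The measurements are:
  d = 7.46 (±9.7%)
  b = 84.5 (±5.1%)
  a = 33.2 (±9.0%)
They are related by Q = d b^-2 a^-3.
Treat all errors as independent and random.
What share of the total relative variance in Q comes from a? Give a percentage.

78.6%

(δQ/Q)² = (1·δd/d)² + (-2·δb/b)² + (-3·δa/a)²
  d term: (1×0.0970)² = 0.00941
  b term: (-2×0.0510)² = 0.0104
  a term: (-3×0.0900)² = 0.0729
Total = 0.0927. Share from a = 0.0729/0.0927 = 0.786.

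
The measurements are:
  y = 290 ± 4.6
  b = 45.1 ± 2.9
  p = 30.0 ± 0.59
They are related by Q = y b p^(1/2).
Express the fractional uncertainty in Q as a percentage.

6.70%

Since Q is a product/quotient, work with relative uncertainties:
  (1·δy/y)² = (1×0.0159)² = 0.000252;  (1·δb/b)² = (1×0.0643)² = 0.00413;  (½·δp/p)² = (0.5×0.0197)² = 9.67e-05
δQ/Q = √(0.00448) = 0.0670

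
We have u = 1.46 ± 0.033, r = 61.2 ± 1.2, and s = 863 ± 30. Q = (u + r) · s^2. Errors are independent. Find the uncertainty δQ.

Let w = u + r = 62.7. δw = √(δu² + δr²) = √(0.00109 + 1.44) = 1.20, so δw/w = 0.0192.
Q is then a monomial in w, s:
δQ/Q = √((δw/w)² + (2·δs/s)²) = √(0.000367 + 0.00483) = 0.0721
Q = 4.67e+07, so δQ = 0.0721 × 4.67e+07 = 3.37e+06.

3.37e+06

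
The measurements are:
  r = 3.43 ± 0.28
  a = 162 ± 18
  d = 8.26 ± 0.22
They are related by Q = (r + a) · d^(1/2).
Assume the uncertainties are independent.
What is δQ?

Let u = r + a = 165. δu = √(δr² + δa²) = √(0.0784 + 324) = 18.0, so δu/u = 0.109.
Q is then a monomial in u, d:
δQ/Q = √((δu/u)² + (½·δd/d)²) = √(0.0118 + 0.000177) = 0.110
Q = 475, so δQ = 0.110 × 475 = 52.1.

52.1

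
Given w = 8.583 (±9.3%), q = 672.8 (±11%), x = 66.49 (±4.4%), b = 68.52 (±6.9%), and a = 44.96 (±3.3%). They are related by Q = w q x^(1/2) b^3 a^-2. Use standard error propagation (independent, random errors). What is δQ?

Products/powers → add relative errors in quadrature, weighted by exponent:
  (1·δw/w)² = (1×0.0930)² = 0.00865;  (1·δq/q)² = (1×0.110)² = 0.0121;  (½·δx/x)² = (0.5×0.0440)² = 0.000484;  (3·δb/b)² = (3×0.0690)² = 0.0428;  (-2·δa/a)² = (-2×0.0330)² = 0.00436
δQ/Q = √(0.0684) = 0.262
Q = 7.494e+06, so δQ = 0.262 × 7.494e+06 = 1.96e+06.

1.96e+06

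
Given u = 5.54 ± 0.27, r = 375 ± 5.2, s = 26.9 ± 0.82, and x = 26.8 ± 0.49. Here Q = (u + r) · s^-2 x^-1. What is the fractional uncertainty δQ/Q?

0.0651

Let w = u + r = 381. δw = √(δu² + δr²) = √(0.0729 + 27.0) = 5.21, so δw/w = 0.0137.
Q is then a monomial in w, s, x:
δQ/Q = √((δw/w)² + (-2·δs/s)² + (-1·δx/x)²) = √(0.000187 + 0.00372 + 0.000334) = 0.0651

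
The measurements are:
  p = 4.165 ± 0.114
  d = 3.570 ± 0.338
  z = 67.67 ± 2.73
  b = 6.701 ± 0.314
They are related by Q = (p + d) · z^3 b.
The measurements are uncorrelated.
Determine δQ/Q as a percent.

Let u = p + d = 7.735. δu = √(δp² + δd²) = √(0.0130 + 0.114) = 0.357, so δu/u = 0.0461.
Q is then a monomial in u, z, b:
δQ/Q = √((δu/u)² + (3·δz/z)² + (1·δb/b)²) = √(0.00213 + 0.0146 + 0.00220) = 0.138

13.8%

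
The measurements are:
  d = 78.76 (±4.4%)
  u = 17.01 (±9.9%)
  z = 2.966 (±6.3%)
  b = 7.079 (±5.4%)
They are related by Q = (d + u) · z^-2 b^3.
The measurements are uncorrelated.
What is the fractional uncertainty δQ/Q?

Let w = d + u = 95.77. δw = √(δd² + δu²) = √(12.0 + 2.84) = 3.85, so δw/w = 0.0402.
Q is then a monomial in w, z, b:
δQ/Q = √((δw/w)² + (-2·δz/z)² + (3·δb/b)²) = √(0.00162 + 0.0159 + 0.0262) = 0.209

0.209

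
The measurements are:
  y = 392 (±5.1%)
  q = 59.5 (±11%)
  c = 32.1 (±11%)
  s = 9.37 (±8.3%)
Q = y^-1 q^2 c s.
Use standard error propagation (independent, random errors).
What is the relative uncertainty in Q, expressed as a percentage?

26.5%

For a monomial Q ∝ y^-1, q^2, c, s, fractional errors add in quadrature:
  (-1·δy/y)² = (-1×0.0510)² = 0.00260;  (2·δq/q)² = (2×0.110)² = 0.0484;  (1·δc/c)² = (1×0.110)² = 0.0121;  (1·δs/s)² = (1×0.0830)² = 0.00689
δQ/Q = √(0.0700) = 0.265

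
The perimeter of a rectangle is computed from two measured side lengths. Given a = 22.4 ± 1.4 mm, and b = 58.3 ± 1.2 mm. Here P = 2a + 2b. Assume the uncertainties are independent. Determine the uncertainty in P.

P is a linear combination, so absolute uncertainties add in quadrature:
  (2·δa)² = 7.84;  (2·δb)² = 5.76
δP = √(13.6) = 3.69 mm

3.69 mm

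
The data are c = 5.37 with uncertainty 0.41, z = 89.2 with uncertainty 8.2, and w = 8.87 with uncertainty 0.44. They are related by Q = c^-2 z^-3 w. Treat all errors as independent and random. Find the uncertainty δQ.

1.38e-07

For a monomial Q ∝ c^-2, z^-3, w, fractional errors add in quadrature:
  (-2·δc/c)² = (-2×0.0764)² = 0.0233;  (-3·δz/z)² = (-3×0.0919)² = 0.0761;  (1·δw/w)² = (1×0.0496)² = 0.00246
δQ/Q = √(0.102) = 0.319
Q = 4.33e-07, so δQ = 0.319 × 4.33e-07 = 1.38e-07.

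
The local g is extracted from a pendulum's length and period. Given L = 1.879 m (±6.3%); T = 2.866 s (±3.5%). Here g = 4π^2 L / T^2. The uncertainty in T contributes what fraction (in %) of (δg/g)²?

(δg/g)² = (1·δL/L)² + (-2·δT/T)²
  L term: (1×0.0630)² = 0.00397
  T term: (-2×0.0350)² = 0.00490
Total = 0.00887. Share from T = 0.00490/0.00887 = 0.552.

55.2%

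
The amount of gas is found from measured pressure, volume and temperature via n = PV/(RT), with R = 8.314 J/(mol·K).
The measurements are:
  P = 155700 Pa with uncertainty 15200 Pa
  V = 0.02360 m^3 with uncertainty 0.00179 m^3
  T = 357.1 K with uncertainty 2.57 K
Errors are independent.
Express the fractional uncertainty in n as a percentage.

12.4%

For a monomial n ∝ P, V, T^-1, fractional errors add in quadrature:
  (1·δP/P)² = (1×0.0976)² = 0.00953;  (1·δV/V)² = (1×0.0758)² = 0.00575;  (-1·δT/T)² = (-1×0.00720)² = 5.18e-05
δn/n = √(0.0153) = 0.124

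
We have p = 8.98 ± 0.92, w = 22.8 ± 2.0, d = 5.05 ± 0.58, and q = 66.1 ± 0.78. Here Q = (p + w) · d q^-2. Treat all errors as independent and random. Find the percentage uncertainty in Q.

13.6%

Let u = p + w = 31.8. δu = √(δp² + δw²) = √(0.846 + 4.00) = 2.20, so δu/u = 0.0693.
Q is then a monomial in u, d, q:
δQ/Q = √((δu/u)² + (1·δd/d)² + (-2·δq/q)²) = √(0.00480 + 0.0132 + 0.000557) = 0.136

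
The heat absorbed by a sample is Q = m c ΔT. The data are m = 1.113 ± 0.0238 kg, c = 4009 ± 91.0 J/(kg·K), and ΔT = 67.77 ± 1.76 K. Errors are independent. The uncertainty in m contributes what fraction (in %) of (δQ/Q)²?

27.8%

(δQ/Q)² = (1·δm/m)² + (1·δc/c)² + (1·δΔT/ΔT)²
  m term: (1×0.0214)² = 0.000457
  c term: (1×0.0227)² = 0.000515
  ΔT term: (1×0.0260)² = 0.000674
Total = 0.00165. Share from m = 0.000457/0.00165 = 0.278.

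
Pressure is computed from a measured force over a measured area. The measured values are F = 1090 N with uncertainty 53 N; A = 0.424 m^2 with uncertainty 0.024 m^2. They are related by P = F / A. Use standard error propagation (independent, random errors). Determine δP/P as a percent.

7.46%

Relative error in a monomial: (δP/P)² = Σ (nᵢ · δxᵢ/xᵢ)².
  (1·δF/F)² = (1×0.0486)² = 0.00236;  (-1·δA/A)² = (-1×0.0566)² = 0.00320
δP/P = √(0.00557) = 0.0746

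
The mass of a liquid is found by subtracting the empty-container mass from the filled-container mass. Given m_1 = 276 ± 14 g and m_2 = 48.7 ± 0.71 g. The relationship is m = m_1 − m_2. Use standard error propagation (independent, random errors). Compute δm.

14.0 g

Absolute uncertainties add in quadrature for a linear combination:
  (δm_1)² = 196;  (δm_2)² = 0.504
δm = √(197) = 14.0 g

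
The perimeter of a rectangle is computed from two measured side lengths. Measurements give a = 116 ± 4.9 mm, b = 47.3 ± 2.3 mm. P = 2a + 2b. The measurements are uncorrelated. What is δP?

10.8 mm

P is a linear combination, so absolute uncertainties add in quadrature:
  (2·δa)² = 96.0;  (2·δb)² = 21.2
δP = √(117) = 10.8 mm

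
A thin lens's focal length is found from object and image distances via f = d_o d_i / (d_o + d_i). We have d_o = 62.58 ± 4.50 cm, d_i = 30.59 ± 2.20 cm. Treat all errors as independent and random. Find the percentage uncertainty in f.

∂f/∂d_o = (d_i/(d_o+d_i))² = 0.108;  ∂f/∂d_i = (d_o/(d_o+d_i))² = 0.451
δf = √((∂f/∂d_o · δd_o)² + (∂f/∂d_i · δd_i)²) = √(0.235 + 0.985) = 1.10 cm
f = 20.55 cm, so δf/f = 1.10/20.55 = 0.0538.

5.38%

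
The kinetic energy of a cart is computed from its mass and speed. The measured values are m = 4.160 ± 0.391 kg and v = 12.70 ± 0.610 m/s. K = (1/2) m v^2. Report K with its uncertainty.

335.5 ± 45.1 J

For a monomial K ∝ m, v^2, fractional errors add in quadrature:
  (1·δm/m)² = (1×0.0940)² = 0.00883;  (2·δv/v)² = (2×0.0480)² = 0.00923
δK/K = √(0.0181) = 0.134
K = 335.5 J, so δK = 0.134 × 335.5 = 45.1 J.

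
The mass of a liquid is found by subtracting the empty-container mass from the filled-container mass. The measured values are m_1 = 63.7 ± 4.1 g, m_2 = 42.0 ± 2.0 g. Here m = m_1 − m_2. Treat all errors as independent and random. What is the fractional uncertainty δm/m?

Absolute uncertainties add in quadrature for a linear combination:
  (δm_1)² = 16.8;  (δm_2)² = 4.00
δm = √(20.8) = 4.56 g
m = 21.7 g, so δm/m = 4.56/21.7 = 0.210.

0.210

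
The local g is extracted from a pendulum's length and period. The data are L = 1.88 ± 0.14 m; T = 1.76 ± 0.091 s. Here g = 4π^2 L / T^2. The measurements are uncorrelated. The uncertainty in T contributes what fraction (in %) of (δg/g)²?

(δg/g)² = (1·δL/L)² + (-2·δT/T)²
  L term: (1×0.0745)² = 0.00555
  T term: (-2×0.0517)² = 0.0107
Total = 0.0162. Share from T = 0.0107/0.0162 = 0.659.

65.9%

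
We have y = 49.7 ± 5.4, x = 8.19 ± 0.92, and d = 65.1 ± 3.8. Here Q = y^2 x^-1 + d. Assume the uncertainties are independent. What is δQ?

Let p = y^2·x^-1 = 302. δp/p = √((2·δy/y)² + (-1·δx/x)²) = √(0.0472 + 0.0126) = 0.245, so δp = 73.8.
Q = p + d: δQ = √(δp² + δd²) = √(5440 + 14.4) = 73.9

73.9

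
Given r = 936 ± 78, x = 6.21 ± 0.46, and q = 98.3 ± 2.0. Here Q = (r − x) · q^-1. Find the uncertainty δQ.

Let u = r − x = 930. δu = √(δr² + δx²) = √(6080 + 0.212) = 78.0, so δu/u = 0.0839.
Q is then a monomial in u, q:
δQ/Q = √((δu/u)² + (-1·δq/q)²) = √(0.00704 + 0.000414) = 0.0863
Q = 9.46, so δQ = 0.0863 × 9.46 = 0.817.

0.817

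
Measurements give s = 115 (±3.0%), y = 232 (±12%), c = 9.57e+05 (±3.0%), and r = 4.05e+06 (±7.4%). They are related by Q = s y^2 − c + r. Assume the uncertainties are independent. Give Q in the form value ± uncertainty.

(9.28 ± 1.53) × 10^6

Let p = s·y^2 = 6.19e+06. δp/p = √((1·δs/s)² + (2·δy/y)²) = √(0.000900 + 0.0576) = 0.242, so δp = 1.5e+06.
Q = p − c + r: δQ = √(δp² + δc² + δr²) = √(2.24e+12 + 8.24e+08 + 8.98e+10) = 1.53e+06
Q = 9.28e+06.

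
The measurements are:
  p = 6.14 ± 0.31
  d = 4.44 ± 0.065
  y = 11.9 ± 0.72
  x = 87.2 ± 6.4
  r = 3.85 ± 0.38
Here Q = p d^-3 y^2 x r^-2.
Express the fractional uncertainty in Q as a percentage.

25.2%

Each factor contributes (exponent × relative error)² to (δQ/Q)²:
  (1·δp/p)² = (1×0.0505)² = 0.00255;  (-3·δd/d)² = (-3×0.0146)² = 0.00193;  (2·δy/y)² = (2×0.0605)² = 0.0146;  (1·δx/x)² = (1×0.0734)² = 0.00539;  (-2·δr/r)² = (-2×0.0987)² = 0.0390
δQ/Q = √(0.0635) = 0.252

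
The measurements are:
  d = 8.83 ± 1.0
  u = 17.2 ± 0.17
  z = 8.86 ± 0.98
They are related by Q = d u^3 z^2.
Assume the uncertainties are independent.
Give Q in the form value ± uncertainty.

Q is a product of powers, so relative uncertainties combine in quadrature:
  (1·δd/d)² = (1×0.113)² = 0.0128;  (3·δu/u)² = (3×0.00988)² = 0.000879;  (2·δz/z)² = (2×0.111)² = 0.0489
δQ/Q = √(0.0626) = 0.250
Q = 3.53e+06, so δQ = 0.250 × 3.53e+06 = 8.83e+05.

(3.53 ± 0.883) × 10^6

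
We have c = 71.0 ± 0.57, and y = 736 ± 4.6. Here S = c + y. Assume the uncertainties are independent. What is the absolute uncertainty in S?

4.64

S is a linear combination, so absolute uncertainties add in quadrature:
  (δc)² = 0.325;  (δy)² = 21.2
δS = √(21.5) = 4.64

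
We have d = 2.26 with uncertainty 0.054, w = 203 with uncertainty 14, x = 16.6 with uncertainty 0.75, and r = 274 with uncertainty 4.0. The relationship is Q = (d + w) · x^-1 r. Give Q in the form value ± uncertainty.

3390 ± 282

Let u = d + w = 205. δu = √(δd² + δw²) = √(0.00292 + 196) = 14.0, so δu/u = 0.0682.
Q is then a monomial in u, x, r:
δQ/Q = √((δu/u)² + (-1·δx/x)² + (1·δr/r)²) = √(0.00465 + 0.00204 + 0.000213) = 0.0831
Q = 3390, so δQ = 0.0831 × 3390 = 282.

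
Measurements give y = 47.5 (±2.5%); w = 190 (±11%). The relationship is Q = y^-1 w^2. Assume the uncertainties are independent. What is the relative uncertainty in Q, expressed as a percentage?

22.1%

For a monomial Q ∝ y^-1, w^2, fractional errors add in quadrature:
  (-1·δy/y)² = (-1×0.0250)² = 0.000625;  (2·δw/w)² = (2×0.110)² = 0.0484
δQ/Q = √(0.0490) = 0.221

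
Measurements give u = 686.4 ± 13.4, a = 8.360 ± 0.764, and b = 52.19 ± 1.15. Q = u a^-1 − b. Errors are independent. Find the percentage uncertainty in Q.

Let p = u·a^-1 = 82.11. δp/p = √((1·δu/u)² + (-1·δa/a)²) = √(0.000381 + 0.00835) = 0.0934, so δp = 7.67.
Q = p − b: δQ = √(δp² + δb²) = √(58.9 + 1.32) = 7.76
Q = 29.92, so δQ/Q = 7.76/29.92 = 0.259.

25.9%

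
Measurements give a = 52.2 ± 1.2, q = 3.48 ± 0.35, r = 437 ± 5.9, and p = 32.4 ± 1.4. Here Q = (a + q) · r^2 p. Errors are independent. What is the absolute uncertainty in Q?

Let u = a + q = 55.7. δu = √(δa² + δq²) = √(1.44 + 0.122) = 1.25, so δu/u = 0.0224.
Q is then a monomial in u, r, p:
δQ/Q = √((δu/u)² + (2·δr/r)² + (1·δp/p)²) = √(0.000504 + 0.000729 + 0.00187) = 0.0557
Q = 3.45e+08, so δQ = 0.0557 × 3.45e+08 = 1.92e+07.

1.92e+07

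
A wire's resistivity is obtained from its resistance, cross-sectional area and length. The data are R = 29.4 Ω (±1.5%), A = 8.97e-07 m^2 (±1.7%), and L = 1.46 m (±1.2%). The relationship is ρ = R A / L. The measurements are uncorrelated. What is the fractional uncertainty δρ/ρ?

Products/powers → add relative errors in quadrature, weighted by exponent:
  (1·δR/R)² = (1×0.0150)² = 0.000225;  (1·δA/A)² = (1×0.0170)² = 0.000289;  (-1·δL/L)² = (-1×0.0120)² = 0.000144
δρ/ρ = √(0.000658) = 0.0257

0.0257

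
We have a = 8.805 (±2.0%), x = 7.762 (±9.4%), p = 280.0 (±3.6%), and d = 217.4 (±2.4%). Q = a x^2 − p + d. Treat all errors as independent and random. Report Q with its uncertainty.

467.9 ± 101

Let w = a·x^2 = 530.5. δw/w = √((1·δa/a)² + (2·δx/x)²) = √(0.000400 + 0.0353) = 0.189, so δw = 100.
Q = w − p + d: δQ = √(δw² + δp² + δd²) = √(10100 + 102 + 27.2) = 101
Q = 467.9.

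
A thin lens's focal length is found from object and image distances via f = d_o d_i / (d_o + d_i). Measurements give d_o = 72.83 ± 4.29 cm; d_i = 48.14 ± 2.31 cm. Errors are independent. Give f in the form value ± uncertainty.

∂f/∂d_o = (d_i/(d_o+d_i))² = 0.158;  ∂f/∂d_i = (d_o/(d_o+d_i))² = 0.362
δf = √((∂f/∂d_o · δd_o)² + (∂f/∂d_i · δd_i)²) = √(0.462 + 0.701) = 1.08 cm
f = 28.98 cm.

28.98 ± 1.08 cm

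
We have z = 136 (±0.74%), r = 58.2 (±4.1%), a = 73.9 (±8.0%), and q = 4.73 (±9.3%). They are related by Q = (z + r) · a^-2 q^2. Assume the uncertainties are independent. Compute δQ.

Let u = z + r = 194. δu = √(δz² + δr²) = √(1.01 + 5.69) = 2.59, so δu/u = 0.0133.
Q is then a monomial in u, a, q:
δQ/Q = √((δu/u)² + (-2·δa/a)² + (2·δq/q)²) = √(0.000178 + 0.0256 + 0.0346) = 0.246
Q = 0.796, so δQ = 0.246 × 0.796 = 0.195.

0.195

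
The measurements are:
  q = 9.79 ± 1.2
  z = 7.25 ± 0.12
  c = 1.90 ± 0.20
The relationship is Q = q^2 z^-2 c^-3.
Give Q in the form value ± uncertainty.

Q is a product of powers, so relative uncertainties combine in quadrature:
  (2·δq/q)² = (2×0.123)² = 0.0601;  (-2·δz/z)² = (-2×0.0166)² = 0.00110;  (-3·δc/c)² = (-3×0.105)² = 0.0997
δQ/Q = √(0.161) = 0.401
Q = 0.266, so δQ = 0.401 × 0.266 = 0.107.

0.266 ± 0.107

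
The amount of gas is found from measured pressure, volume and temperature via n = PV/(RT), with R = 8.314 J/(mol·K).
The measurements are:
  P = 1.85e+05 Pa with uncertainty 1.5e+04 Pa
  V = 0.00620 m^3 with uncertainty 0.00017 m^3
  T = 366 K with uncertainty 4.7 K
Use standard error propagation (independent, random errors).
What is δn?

Each factor contributes (exponent × relative error)² to (δn/n)²:
  (1·δP/P)² = (1×0.0811)² = 0.00657;  (1·δV/V)² = (1×0.0274)² = 0.000752;  (-1·δT/T)² = (-1×0.0128)² = 0.000165
δn/n = √(0.00749) = 0.0865
n = 0.377 mol, so δn = 0.0865 × 0.377 = 0.0326 mol.

0.0326 mol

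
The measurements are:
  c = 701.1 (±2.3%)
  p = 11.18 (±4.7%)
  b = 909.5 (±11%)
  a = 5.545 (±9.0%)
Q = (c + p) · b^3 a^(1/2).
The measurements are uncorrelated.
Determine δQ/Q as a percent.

Let u = c + p = 712.3. δu = √(δc² + δp²) = √(260 + 0.276) = 16.1, so δu/u = 0.0227.
Q is then a monomial in u, b, a:
δQ/Q = √((δu/u)² + (3·δb/b)² + (½·δa/a)²) = √(0.000513 + 0.109 + 0.00202) = 0.334

33.4%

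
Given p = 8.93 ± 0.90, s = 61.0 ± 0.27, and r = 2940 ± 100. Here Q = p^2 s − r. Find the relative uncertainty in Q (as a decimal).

0.512

Let w = p^2·s = 4860. δw/w = √((2·δp/p)² + (1·δs/s)²) = √(0.0406 + 1.96e-05) = 0.202, so δw = 981.
Q = w − r: δQ = √(δw² + δr²) = √(9.62e+05 + 10000) = 986
Q = 1920, so δQ/Q = 986/1920 = 0.512.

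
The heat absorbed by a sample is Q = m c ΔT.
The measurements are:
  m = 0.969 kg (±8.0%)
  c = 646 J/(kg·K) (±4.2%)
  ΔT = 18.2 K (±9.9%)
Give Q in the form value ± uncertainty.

11400 ± 1530 J

Since Q is a product/quotient, work with relative uncertainties:
  (1·δm/m)² = (1×0.0800)² = 0.00640;  (1·δc/c)² = (1×0.0420)² = 0.00176;  (1·δΔT/ΔT)² = (1×0.0990)² = 0.00980
δQ/Q = √(0.0180) = 0.134
Q = 11400 J, so δQ = 0.134 × 11400 = 1530 J.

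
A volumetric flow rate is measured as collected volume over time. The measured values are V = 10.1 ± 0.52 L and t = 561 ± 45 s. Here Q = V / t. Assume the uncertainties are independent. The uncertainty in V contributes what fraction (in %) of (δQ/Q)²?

29.2%

(δQ/Q)² = (1·δV/V)² + (-1·δt/t)²
  V term: (1×0.0515)² = 0.00265
  t term: (-1×0.0802)² = 0.00643
Total = 0.00908. Share from V = 0.00265/0.00908 = 0.292.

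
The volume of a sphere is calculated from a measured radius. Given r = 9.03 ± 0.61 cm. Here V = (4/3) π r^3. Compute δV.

Products/powers → add relative errors in quadrature, weighted by exponent:
  (3·δr/r)² = (3×0.0676)² = 0.0411
δV/V = √(0.0411) = 0.203
V = 3080 cm^3, so δV = 0.203 × 3080 = 625 cm^3.

625 cm^3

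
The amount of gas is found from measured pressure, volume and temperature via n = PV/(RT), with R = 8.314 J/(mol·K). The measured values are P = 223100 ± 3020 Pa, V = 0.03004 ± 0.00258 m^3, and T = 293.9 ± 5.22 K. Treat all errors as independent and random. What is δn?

0.243 mol

Each factor contributes (exponent × relative error)² to (δn/n)²:
  (1·δP/P)² = (1×0.0135)² = 0.000183;  (1·δV/V)² = (1×0.0859)² = 0.00738;  (-1·δT/T)² = (-1×0.0178)² = 0.000315
δn/n = √(0.00788) = 0.0887
n = 2.743 mol, so δn = 0.0887 × 2.743 = 0.243 mol.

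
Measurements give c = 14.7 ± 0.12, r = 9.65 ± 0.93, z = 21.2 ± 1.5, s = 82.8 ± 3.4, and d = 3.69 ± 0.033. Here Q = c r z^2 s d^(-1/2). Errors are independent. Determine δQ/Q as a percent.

Since Q is a product/quotient, work with relative uncertainties:
  (1·δc/c)² = (1×0.00816)² = 6.66e-05;  (1·δr/r)² = (1×0.0964)² = 0.00929;  (2·δz/z)² = (2×0.0708)² = 0.0200;  (1·δs/s)² = (1×0.0411)² = 0.00169;  (−½·δd/d)² = (-0.5×0.00894)² = 2e-05
δQ/Q = √(0.0311) = 0.176

17.6%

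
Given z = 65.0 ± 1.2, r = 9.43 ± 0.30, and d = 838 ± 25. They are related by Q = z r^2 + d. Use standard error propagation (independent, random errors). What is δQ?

Let p = z·r^2 = 5780. δp/p = √((1·δz/z)² + (2·δr/r)²) = √(0.000341 + 0.00405) = 0.0663, so δp = 383.
Q = p + d: δQ = √(δp² + δd²) = √(1.47e+05 + 625) = 384

384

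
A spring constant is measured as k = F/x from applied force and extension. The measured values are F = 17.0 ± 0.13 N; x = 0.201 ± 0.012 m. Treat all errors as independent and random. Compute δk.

Relative error in a monomial: (δk/k)² = Σ (nᵢ · δxᵢ/xᵢ)².
  (1·δF/F)² = (1×0.00765)² = 5.85e-05;  (-1·δx/x)² = (-1×0.0597)² = 0.00356
δk/k = √(0.00362) = 0.0602
k = 84.6 N/m, so δk = 0.0602 × 84.6 = 5.09 N/m.

5.09 N/m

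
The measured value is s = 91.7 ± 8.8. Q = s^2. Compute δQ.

Since Q is a product/quotient, work with relative uncertainties:
  (2·δs/s)² = (2×0.0960)² = 0.0368
δQ/Q = √(0.0368) = 0.192
Q = 8410, so δQ = 0.192 × 8410 = 1610.

1610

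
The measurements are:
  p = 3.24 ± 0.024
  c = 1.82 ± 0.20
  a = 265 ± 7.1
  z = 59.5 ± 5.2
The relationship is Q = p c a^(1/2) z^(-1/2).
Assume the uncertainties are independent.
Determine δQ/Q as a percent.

11.9%

Q is a product of powers, so relative uncertainties combine in quadrature:
  (1·δp/p)² = (1×0.00741)² = 5.49e-05;  (1·δc/c)² = (1×0.110)² = 0.0121;  (½·δa/a)² = (0.5×0.0268)² = 0.000179;  (−½·δz/z)² = (-0.5×0.0874)² = 0.00191
δQ/Q = √(0.0142) = 0.119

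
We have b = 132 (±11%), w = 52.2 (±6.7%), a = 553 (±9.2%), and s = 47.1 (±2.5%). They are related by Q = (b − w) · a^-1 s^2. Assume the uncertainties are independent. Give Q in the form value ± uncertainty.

Let u = b − w = 79.8. δu = √(δb² + δw²) = √(211 + 12.2) = 14.9, so δu/u = 0.187.
Q is then a monomial in u, a, s:
δQ/Q = √((δu/u)² + (-1·δa/a)² + (2·δs/s)²) = √(0.0350 + 0.00846 + 0.00250) = 0.214
Q = 320, so δQ = 0.214 × 320 = 68.7.

320 ± 68.7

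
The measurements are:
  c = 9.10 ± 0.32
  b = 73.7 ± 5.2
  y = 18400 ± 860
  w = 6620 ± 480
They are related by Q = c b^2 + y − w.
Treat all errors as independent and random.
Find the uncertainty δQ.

7260

Let p = c·b^2 = 49400. δp/p = √((1·δc/c)² + (2·δb/b)²) = √(0.00124 + 0.0199) = 0.145, so δp = 7190.
Q = p + y − w: δQ = √(δp² + δy² + δw²) = √(5.17e+07 + 7.4e+05 + 2.3e+05) = 7260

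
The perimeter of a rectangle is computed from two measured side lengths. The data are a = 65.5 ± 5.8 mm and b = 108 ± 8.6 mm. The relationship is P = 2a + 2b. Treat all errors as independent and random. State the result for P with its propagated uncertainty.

For a sum/difference, combine absolute errors in quadrature:
  (2·δa)² = 135;  (2·δb)² = 296
δP = √(430) = 20.7 mm
P = 347 mm.

347 ± 20.7 mm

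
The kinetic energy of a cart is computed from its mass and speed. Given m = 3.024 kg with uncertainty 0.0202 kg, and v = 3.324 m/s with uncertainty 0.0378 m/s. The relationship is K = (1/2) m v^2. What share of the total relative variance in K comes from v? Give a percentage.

(δK/K)² = (1·δm/m)² + (2·δv/v)²
  m term: (1×0.00668)² = 4.46e-05
  v term: (2×0.0114)² = 0.000517
Total = 0.000562. Share from v = 0.000517/0.000562 = 0.921.

92.1%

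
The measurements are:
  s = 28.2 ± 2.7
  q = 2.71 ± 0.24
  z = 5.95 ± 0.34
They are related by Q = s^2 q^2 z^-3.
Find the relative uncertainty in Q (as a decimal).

0.312

Q is a product of powers, so relative uncertainties combine in quadrature:
  (2·δs/s)² = (2×0.0957)² = 0.0367;  (2·δq/q)² = (2×0.0886)² = 0.0314;  (-3·δz/z)² = (-3×0.0571)² = 0.0294
δQ/Q = √(0.0974) = 0.312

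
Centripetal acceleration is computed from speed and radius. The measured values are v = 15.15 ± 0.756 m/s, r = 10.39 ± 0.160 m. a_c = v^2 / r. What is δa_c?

2.23 m/s^2

Since a_c is a product/quotient, work with relative uncertainties:
  (2·δv/v)² = (2×0.0499)² = 0.00996;  (-1·δr/r)² = (-1×0.0154)² = 0.000237
δa_c/a_c = √(0.0102) = 0.101
a_c = 22.09 m/s^2, so δa_c = 0.101 × 22.09 = 2.23 m/s^2.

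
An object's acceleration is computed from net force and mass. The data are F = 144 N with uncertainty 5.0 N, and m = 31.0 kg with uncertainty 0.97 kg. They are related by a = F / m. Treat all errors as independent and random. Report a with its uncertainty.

Each factor contributes (exponent × relative error)² to (δa/a)²:
  (1·δF/F)² = (1×0.0347)² = 0.00121;  (-1·δm/m)² = (-1×0.0313)² = 0.000979
δa/a = √(0.00218) = 0.0467
a = 4.65 m/s^2, so δa = 0.0467 × 4.65 = 0.217 m/s^2.

4.65 ± 0.217 m/s^2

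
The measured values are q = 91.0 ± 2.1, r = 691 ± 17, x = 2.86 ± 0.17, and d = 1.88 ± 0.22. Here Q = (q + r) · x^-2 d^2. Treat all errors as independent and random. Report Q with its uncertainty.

338 ± 89.0

Let u = q + r = 782. δu = √(δq² + δr²) = √(4.41 + 289) = 17.1, so δu/u = 0.0219.
Q is then a monomial in u, x, d:
δQ/Q = √((δu/u)² + (-2·δx/x)² + (2·δd/d)²) = √(0.000480 + 0.0141 + 0.0548) = 0.263
Q = 338, so δQ = 0.263 × 338 = 89.0.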